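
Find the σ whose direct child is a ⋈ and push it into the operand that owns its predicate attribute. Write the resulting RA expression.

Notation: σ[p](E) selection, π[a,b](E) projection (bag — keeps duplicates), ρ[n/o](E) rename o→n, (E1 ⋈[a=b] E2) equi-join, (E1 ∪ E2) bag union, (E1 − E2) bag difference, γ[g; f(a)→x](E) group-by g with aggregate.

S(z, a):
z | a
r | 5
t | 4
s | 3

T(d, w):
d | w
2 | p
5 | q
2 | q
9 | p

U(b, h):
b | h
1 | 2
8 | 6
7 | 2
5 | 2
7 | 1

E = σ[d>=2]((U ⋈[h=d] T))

σ filters on d, owned by the right side.
E' = (U ⋈[h=d] σ[d>=2](T))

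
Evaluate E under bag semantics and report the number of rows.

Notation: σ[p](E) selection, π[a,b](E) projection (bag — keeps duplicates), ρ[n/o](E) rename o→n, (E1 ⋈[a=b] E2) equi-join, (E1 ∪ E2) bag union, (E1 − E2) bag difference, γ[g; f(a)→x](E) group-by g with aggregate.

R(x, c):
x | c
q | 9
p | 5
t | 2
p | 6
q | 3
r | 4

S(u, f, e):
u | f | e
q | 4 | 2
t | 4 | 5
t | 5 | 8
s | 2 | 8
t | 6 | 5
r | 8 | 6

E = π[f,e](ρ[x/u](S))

Row counts bottom-up:
  S → 6
  ρ[x/u](S) → 6
  π[f,e](ρ[x/u](S)) → 6

|E| = 6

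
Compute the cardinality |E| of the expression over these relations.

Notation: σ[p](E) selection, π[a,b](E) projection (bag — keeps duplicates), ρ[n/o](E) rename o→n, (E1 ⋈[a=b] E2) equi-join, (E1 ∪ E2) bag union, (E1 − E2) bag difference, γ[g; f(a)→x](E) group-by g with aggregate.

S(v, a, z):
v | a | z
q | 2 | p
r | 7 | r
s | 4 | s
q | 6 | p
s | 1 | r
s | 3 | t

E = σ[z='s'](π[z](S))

Subexpression sizes:
  S → 6
  π[z](S) → 6
  σ[z='s'](π[z](S)) → 1

|E| = 1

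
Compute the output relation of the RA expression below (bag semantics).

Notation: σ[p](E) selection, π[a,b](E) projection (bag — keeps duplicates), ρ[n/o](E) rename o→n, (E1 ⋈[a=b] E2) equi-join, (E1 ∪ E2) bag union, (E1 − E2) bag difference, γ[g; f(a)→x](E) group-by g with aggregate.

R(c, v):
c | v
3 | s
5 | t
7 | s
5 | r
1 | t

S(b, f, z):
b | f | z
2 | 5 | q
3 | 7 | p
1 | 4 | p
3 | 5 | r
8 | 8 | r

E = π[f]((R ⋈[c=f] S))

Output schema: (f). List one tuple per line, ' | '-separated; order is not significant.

Stepwise |·|:
  R → 5
  S → 5
  (R ⋈[c=f] S) → 5
  π[f]((R ⋈[c=f] S)) → 5

== RESULT ==
f
5
5
5
5
7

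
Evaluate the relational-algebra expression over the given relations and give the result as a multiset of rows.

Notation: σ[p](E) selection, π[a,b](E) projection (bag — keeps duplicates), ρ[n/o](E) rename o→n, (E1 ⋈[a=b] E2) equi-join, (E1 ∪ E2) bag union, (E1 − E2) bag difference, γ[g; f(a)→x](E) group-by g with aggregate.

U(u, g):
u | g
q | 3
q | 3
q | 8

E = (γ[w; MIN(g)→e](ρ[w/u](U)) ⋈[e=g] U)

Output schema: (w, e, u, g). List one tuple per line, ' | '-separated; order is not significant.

Per-node cardinality:
  U → 3
  ρ[w/u](U) → 3
  γ[w; MIN(g)→e](ρ[w/u](U)) → 1
  U → 3
  (γ[w; MIN(g)→e](ρ[w/u](U)) ⋈[e=g] U) → 2

== RESULT ==
w | e | u | g
q | 3 | q | 3
q | 3 | q | 3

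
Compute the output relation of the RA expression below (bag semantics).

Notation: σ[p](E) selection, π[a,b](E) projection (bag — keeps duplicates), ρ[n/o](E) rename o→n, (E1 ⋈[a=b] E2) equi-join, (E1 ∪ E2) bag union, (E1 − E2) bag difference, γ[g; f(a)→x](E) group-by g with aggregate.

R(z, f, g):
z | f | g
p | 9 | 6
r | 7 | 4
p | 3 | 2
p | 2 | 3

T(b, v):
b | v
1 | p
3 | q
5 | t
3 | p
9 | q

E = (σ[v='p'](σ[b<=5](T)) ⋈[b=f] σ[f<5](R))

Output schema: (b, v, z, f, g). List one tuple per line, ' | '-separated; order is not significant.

Subexpression sizes:
  T → 5
  σ[b<=5](T) → 4
  σ[v='p'](σ[b<=5](T)) → 2
  R → 4
  σ[f<5](R) → 2
  (σ[v='p'](σ[b<=5](T)) ⋈[b=f] σ[f<5](R)) → 1

== RESULT ==
b | v | z | f | g
3 | p | p | 3 | 2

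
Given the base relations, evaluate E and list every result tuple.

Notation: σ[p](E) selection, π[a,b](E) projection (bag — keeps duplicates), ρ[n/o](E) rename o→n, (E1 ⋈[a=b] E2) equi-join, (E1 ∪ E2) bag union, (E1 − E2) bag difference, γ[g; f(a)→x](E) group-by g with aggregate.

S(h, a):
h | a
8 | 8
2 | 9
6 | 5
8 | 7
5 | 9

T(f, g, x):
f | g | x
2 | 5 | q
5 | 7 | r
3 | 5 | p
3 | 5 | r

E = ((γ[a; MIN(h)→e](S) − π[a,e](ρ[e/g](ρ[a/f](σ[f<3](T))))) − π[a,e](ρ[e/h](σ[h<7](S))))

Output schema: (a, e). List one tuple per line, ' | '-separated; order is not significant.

Row counts bottom-up:
  S → 5
  γ[a; MIN(h)→e](S) → 4
  T → 4
  σ[f<3](T) → 1
  ρ[a/f](σ[f<3](T)) → 1
  ρ[e/g](ρ[a/f](σ[f<3](T))) → 1
  π[a,e](ρ[e/g](ρ[a/f](σ[f<3](T)))) → 1
  (γ[a; MIN(h)→e](S) − π[a,e](ρ[e/g](ρ[a/f](σ[f<3](T))))) → 4
  S → 5
  σ[h<7](S) → 3
  ρ[e/h](σ[h<7](S)) → 3
  π[a,e](ρ[e/h](σ[h<7](S))) → 3
  ((γ[a; MIN(h)→e](S) − π[a,e](ρ[e/g](ρ[a/f](σ[f<3](T))))) − π[a,e](ρ[e/h](σ[h<7](S)))) → 2

== RESULT ==
a | e
7 | 8
8 | 8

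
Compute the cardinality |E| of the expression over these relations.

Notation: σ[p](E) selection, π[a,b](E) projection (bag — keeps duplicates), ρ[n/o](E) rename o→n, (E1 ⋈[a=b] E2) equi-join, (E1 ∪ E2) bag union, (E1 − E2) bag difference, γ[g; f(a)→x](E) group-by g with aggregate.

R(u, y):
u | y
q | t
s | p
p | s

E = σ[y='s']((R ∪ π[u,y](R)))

Row counts bottom-up:
  R → 3
  R → 3
  π[u,y](R) → 3
  (R ∪ π[u,y](R)) → 6
  σ[y='s']((R ∪ π[u,y](R))) → 2

|E| = 2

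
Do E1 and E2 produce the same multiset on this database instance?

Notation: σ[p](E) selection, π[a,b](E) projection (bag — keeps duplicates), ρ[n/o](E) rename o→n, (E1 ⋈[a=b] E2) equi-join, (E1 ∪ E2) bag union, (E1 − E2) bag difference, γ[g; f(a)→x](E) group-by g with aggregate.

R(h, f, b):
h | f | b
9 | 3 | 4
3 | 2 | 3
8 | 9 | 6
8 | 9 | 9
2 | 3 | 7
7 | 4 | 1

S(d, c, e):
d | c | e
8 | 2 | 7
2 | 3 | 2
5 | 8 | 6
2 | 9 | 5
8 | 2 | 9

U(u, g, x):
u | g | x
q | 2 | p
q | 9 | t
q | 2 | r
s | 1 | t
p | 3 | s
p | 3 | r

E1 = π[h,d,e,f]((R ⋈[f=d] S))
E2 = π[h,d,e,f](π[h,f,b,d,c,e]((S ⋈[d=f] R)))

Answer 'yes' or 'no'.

E1 per-node cardinality:
  R → 6
  S → 5
  (R ⋈[f=d] S) → 2
  π[h,d,e,f]((R ⋈[f=d] S)) → 2
E2 per-node cardinality:
  S → 5
  R → 6
  (S ⋈[d=f] R) → 2
  π[h,f,b,d,c,e]((S ⋈[d=f] R)) → 2
  π[h,d,e,f](π[h,f,b,d,c,e]((S ⋈[d=f] R))) → 2

E1 and E2 produce the same multiset:
h | d | e | f
3 | 2 | 2 | 2
3 | 2 | 5 | 2

yes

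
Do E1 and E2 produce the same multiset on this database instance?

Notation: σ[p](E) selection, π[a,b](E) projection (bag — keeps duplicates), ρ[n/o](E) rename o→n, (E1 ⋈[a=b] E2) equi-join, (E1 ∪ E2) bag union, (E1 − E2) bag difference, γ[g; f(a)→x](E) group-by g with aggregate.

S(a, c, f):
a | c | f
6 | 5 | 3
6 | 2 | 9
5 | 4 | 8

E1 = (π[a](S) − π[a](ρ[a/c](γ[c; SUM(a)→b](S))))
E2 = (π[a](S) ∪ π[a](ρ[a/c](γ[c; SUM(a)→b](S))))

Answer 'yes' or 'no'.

E1 row counts bottom-up:
  S → 3
  π[a](S) → 3
  S → 3
  γ[c; SUM(a)→b](S) → 3
  ρ[a/c](γ[c; SUM(a)→b](S)) → 3
  π[a](ρ[a/c](γ[c; SUM(a)→b](S))) → 3
  (π[a](S) − π[a](ρ[a/c](γ[c; SUM(a)→b](S)))) → 2
E2 row counts bottom-up:
  S → 3
  π[a](S) → 3
  S → 3
  γ[c; SUM(a)→b](S) → 3
  ρ[a/c](γ[c; SUM(a)→b](S)) → 3
  π[a](ρ[a/c](γ[c; SUM(a)→b](S))) → 3
  (π[a](S) ∪ π[a](ρ[a/c](γ[c; SUM(a)→b](S)))) → 6

E1 result:
a
6
6
E2 result:
a
2
4
5
5
6
6
Witness: (2,) appears 0× in E1 but 1× in E2.

no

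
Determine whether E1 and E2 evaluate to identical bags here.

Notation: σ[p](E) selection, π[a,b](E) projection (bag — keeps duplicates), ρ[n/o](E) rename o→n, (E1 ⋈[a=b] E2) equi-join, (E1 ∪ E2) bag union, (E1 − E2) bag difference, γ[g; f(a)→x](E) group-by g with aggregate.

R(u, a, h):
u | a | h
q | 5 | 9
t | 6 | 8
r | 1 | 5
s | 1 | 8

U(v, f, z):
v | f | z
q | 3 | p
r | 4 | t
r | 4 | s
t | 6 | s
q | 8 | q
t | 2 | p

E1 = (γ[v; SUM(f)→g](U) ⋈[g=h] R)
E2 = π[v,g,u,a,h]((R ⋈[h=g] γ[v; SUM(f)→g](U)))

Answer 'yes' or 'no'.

E1 row counts bottom-up:
  U → 6
  γ[v; SUM(f)→g](U) → 3
  R → 4
  (γ[v; SUM(f)→g](U) ⋈[g=h] R) → 4
E2 row counts bottom-up:
  R → 4
  U → 6
  γ[v; SUM(f)→g](U) → 3
  (R ⋈[h=g] γ[v; SUM(f)→g](U)) → 4
  π[v,g,u,a,h]((R ⋈[h=g] γ[v; SUM(f)→g](U))) → 4

E1 and E2 produce the same multiset:
v | g | u | a | h
r | 8 | s | 1 | 8
r | 8 | t | 6 | 8
t | 8 | s | 1 | 8
t | 8 | t | 6 | 8

yes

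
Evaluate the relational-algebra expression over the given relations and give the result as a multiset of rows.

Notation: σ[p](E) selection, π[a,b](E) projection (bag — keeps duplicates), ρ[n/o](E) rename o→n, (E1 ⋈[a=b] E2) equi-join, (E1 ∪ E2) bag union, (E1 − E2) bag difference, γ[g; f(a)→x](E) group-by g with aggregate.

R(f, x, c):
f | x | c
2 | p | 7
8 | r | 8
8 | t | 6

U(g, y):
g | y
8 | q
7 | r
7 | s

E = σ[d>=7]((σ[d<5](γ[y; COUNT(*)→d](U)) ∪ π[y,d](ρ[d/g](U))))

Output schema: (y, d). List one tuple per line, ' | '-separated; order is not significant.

Subexpression sizes:
  U → 3
  γ[y; COUNT(*)→d](U) → 3
  σ[d<5](γ[y; COUNT(*)→d](U)) → 3
  U → 3
  ρ[d/g](U) → 3
  π[y,d](ρ[d/g](U)) → 3
  (σ[d<5](γ[y; COUNT(*)→d](U)) ∪ π[y,d](ρ[d/g](U))) → 6
  σ[d>=7]((σ[d<5](γ[y; COUNT(*)→d](U)) ∪ π[y,d](ρ[d/g](U)))) → 3

== RESULT ==
y | d
q | 8
r | 7
s | 7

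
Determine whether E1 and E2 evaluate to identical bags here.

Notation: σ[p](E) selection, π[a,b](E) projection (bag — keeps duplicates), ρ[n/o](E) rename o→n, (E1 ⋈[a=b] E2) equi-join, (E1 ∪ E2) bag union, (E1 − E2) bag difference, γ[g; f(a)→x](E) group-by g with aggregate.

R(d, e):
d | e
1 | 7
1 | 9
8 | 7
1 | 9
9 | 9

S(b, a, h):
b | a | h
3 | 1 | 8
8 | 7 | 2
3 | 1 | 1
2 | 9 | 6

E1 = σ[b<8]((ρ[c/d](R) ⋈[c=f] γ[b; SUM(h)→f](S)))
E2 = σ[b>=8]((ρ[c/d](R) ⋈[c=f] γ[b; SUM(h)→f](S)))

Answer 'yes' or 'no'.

E1 stepwise |·|:
  R → 5
  ρ[c/d](R) → 5
  S → 4
  γ[b; SUM(h)→f](S) → 3
  (ρ[c/d](R) ⋈[c=f] γ[b; SUM(h)→f](S)) → 1
  σ[b<8]((ρ[c/d](R) ⋈[c=f] γ[b; SUM(h)→f](S))) → 1
E2 stepwise |·|:
  R → 5
  ρ[c/d](R) → 5
  S → 4
  γ[b; SUM(h)→f](S) → 3
  (ρ[c/d](R) ⋈[c=f] γ[b; SUM(h)→f](S)) → 1
  σ[b>=8]((ρ[c/d](R) ⋈[c=f] γ[b; SUM(h)→f](S))) → 0

E1 result:
c | e | b | f
9 | 9 | 3 | 9
E2 result:
c | e | b | f
(0 rows)
Witness: (9, 9, 3, 9) appears 1× in E1 but 0× in E2.

no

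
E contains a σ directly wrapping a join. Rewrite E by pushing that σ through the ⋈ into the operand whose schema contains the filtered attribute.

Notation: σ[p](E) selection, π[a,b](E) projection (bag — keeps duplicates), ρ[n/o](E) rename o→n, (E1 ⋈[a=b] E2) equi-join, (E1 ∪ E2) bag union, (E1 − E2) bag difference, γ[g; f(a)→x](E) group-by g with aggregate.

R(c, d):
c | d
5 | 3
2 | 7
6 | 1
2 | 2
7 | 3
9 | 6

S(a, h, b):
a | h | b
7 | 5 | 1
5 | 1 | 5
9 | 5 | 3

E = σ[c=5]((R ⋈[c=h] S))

σ filters on c, owned by the left side.
E' = (σ[c=5](R) ⋈[c=h] S)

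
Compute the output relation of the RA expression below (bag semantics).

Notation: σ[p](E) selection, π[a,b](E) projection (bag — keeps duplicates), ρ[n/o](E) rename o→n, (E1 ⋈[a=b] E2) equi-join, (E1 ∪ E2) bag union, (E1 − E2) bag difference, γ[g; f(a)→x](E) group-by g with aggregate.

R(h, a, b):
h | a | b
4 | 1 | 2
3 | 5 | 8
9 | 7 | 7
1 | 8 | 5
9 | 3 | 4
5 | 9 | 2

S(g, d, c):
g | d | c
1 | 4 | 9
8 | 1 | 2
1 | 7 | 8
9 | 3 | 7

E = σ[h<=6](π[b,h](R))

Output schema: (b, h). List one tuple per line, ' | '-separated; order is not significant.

Subexpression sizes:
  R → 6
  π[b,h](R) → 6
  σ[h<=6](π[b,h](R)) → 4

== RESULT ==
b | h
2 | 4
2 | 5
5 | 1
8 | 3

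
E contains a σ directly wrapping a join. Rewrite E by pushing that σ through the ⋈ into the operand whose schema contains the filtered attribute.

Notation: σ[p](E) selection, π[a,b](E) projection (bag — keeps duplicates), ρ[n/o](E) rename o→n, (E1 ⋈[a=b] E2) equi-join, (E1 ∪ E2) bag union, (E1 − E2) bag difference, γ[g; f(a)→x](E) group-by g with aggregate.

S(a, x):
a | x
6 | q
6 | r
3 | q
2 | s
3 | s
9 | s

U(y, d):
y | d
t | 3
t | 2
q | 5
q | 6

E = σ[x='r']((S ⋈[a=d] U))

σ filters on x, owned by the left side.
E' = (σ[x='r'](S) ⋈[a=d] U)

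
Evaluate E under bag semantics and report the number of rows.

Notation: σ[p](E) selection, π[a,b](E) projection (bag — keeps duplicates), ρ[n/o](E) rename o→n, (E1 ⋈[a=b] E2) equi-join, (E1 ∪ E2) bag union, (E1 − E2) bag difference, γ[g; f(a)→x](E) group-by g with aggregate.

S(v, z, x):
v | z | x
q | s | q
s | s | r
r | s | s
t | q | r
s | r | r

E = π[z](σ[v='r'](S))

Stepwise |·|:
  S → 5
  σ[v='r'](S) → 1
  π[z](σ[v='r'](S)) → 1

|E| = 1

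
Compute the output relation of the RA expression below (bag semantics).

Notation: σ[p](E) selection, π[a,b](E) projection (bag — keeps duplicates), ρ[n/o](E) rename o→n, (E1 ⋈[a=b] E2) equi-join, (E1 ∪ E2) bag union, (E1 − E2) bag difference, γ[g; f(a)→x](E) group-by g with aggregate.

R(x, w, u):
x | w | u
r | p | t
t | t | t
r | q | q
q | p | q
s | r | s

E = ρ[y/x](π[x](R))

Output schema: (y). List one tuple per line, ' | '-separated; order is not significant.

Stepwise |·|:
  R → 5
  π[x](R) → 5
  ρ[y/x](π[x](R)) → 5

== RESULT ==
y
q
r
r
s
t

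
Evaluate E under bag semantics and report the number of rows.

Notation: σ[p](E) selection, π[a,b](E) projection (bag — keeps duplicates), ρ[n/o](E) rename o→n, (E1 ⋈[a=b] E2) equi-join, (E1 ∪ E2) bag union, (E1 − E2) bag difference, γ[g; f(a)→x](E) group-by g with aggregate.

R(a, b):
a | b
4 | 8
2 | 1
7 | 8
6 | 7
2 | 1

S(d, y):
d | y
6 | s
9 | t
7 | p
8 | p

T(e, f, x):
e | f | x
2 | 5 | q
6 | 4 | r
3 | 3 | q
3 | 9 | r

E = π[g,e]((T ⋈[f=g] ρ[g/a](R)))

Stepwise |·|:
  T → 4
  R → 5
  ρ[g/a](R) → 5
  (T ⋈[f=g] ρ[g/a](R)) → 1
  π[g,e]((T ⋈[f=g] ρ[g/a](R))) → 1

|E| = 1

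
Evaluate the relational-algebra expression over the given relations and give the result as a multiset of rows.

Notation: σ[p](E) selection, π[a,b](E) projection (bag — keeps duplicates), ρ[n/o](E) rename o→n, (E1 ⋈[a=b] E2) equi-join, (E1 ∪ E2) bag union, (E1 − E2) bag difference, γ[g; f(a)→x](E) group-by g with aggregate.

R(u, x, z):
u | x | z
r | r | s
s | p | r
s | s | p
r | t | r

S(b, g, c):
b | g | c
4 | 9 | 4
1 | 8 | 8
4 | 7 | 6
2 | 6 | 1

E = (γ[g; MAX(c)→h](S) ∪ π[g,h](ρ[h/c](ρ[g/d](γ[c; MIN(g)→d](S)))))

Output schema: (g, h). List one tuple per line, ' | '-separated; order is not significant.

Subexpression sizes:
  S → 4
  γ[g; MAX(c)→h](S) → 4
  S → 4
  γ[c; MIN(g)→d](S) → 4
  ρ[g/d](γ[c; MIN(g)→d](S)) → 4
  ρ[h/c](ρ[g/d](γ[c; MIN(g)→d](S))) → 4
  π[g,h](ρ[h/c](ρ[g/d](γ[c; MIN(g)→d](S)))) → 4
  (γ[g; MAX(c)→h](S) ∪ π[g,h](ρ[h/c](ρ[g/d](γ[c; MIN(g)→d](S))))) → 8

== RESULT ==
g | h
6 | 1
6 | 1
7 | 6
7 | 6
8 | 8
8 | 8
9 | 4
9 | 4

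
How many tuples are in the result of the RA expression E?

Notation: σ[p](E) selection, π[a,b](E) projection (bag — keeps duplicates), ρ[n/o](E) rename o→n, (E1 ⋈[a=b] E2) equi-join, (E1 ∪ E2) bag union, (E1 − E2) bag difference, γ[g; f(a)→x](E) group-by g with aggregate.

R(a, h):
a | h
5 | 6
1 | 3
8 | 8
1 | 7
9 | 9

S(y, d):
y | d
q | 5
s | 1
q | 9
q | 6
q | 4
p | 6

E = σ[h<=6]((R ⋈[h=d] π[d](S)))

Per-node cardinality:
  R → 5
  S → 6
  π[d](S) → 6
  (R ⋈[h=d] π[d](S)) → 3
  σ[h<=6]((R ⋈[h=d] π[d](S))) → 2

|E| = 2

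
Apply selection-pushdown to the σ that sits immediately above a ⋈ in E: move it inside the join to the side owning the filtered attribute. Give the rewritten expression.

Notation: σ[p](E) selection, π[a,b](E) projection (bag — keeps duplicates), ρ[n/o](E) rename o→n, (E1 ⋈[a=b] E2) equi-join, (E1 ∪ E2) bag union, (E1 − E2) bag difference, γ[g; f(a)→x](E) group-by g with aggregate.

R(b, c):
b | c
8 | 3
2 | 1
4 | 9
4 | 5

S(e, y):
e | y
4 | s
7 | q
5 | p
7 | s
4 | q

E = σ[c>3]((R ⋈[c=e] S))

σ filters on c, owned by the left side.
E' = (σ[c>3](R) ⋈[c=e] S)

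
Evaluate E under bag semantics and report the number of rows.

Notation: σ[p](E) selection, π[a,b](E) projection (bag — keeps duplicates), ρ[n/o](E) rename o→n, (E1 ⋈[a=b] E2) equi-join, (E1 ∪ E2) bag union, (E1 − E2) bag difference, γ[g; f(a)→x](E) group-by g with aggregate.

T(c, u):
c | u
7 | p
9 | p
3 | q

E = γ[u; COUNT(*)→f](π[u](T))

Row counts bottom-up:
  T → 3
  π[u](T) → 3
  γ[u; COUNT(*)→f](π[u](T)) → 2

|E| = 2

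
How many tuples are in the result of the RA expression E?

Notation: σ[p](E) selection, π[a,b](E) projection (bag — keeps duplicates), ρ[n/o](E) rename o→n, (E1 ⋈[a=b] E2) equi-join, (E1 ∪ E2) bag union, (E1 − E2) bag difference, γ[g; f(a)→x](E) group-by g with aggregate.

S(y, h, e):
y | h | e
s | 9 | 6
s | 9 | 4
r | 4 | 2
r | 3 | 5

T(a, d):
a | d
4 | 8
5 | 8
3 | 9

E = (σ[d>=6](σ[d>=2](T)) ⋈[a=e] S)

Per-node cardinality:
  T → 3
  σ[d>=2](T) → 3
  σ[d>=6](σ[d>=2](T)) → 3
  S → 4
  (σ[d>=6](σ[d>=2](T)) ⋈[a=e] S) → 2

|E| = 2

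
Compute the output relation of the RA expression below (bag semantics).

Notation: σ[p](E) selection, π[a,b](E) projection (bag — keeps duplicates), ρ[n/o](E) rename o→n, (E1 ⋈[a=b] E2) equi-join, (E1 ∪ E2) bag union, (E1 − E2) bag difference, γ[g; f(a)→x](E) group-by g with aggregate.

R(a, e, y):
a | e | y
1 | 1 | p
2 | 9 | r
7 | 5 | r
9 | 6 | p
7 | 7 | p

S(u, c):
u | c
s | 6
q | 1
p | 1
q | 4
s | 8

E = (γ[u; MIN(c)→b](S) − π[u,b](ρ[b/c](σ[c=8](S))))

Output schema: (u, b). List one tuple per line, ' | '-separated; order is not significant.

Row counts bottom-up:
  S → 5
  γ[u; MIN(c)→b](S) → 3
  S → 5
  σ[c=8](S) → 1
  ρ[b/c](σ[c=8](S)) → 1
  π[u,b](ρ[b/c](σ[c=8](S))) → 1
  (γ[u; MIN(c)→b](S) − π[u,b](ρ[b/c](σ[c=8](S)))) → 3

== RESULT ==
u | b
p | 1
q | 1
s | 6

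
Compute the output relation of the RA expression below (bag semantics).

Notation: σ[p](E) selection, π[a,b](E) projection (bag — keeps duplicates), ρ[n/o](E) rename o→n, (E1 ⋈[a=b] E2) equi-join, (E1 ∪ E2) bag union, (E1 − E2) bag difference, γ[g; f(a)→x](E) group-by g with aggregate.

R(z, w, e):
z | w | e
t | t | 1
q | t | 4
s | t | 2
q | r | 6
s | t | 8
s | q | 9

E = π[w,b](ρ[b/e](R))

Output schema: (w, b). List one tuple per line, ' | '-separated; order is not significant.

Stepwise |·|:
  R → 6
  ρ[b/e](R) → 6
  π[w,b](ρ[b/e](R)) → 6

== RESULT ==
w | b
q | 9
r | 6
t | 1
t | 2
t | 4
t | 8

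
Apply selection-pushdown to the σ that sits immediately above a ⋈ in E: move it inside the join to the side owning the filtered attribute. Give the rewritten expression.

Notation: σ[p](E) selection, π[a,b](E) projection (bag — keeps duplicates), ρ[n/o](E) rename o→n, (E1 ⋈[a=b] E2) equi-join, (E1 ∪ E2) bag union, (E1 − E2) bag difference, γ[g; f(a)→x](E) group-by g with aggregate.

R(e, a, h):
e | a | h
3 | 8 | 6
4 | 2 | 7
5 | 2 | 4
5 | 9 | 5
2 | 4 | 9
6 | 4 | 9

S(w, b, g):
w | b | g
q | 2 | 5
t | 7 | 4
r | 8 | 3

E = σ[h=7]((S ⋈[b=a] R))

σ filters on h, owned by the right side.
E' = (S ⋈[b=a] σ[h=7](R))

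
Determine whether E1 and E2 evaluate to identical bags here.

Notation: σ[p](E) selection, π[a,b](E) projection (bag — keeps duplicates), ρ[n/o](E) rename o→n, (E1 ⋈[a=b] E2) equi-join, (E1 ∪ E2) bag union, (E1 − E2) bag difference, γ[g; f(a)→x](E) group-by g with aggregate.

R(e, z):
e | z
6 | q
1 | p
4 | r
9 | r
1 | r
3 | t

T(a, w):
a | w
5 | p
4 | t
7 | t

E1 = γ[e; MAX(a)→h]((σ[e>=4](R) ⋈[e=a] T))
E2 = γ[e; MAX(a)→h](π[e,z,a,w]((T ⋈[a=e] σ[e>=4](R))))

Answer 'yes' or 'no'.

E1 row counts bottom-up:
  R → 6
  σ[e>=4](R) → 3
  T → 3
  (σ[e>=4](R) ⋈[e=a] T) → 1
  γ[e; MAX(a)→h]((σ[e>=4](R) ⋈[e=a] T)) → 1
E2 row counts bottom-up:
  T → 3
  R → 6
  σ[e>=4](R) → 3
  (T ⋈[a=e] σ[e>=4](R)) → 1
  π[e,z,a,w]((T ⋈[a=e] σ[e>=4](R))) → 1
  γ[e; MAX(a)→h](π[e,z,a,w]((T ⋈[a=e] σ[e>=4](R)))) → 1

E1 and E2 produce the same multiset:
e | h
4 | 4

yes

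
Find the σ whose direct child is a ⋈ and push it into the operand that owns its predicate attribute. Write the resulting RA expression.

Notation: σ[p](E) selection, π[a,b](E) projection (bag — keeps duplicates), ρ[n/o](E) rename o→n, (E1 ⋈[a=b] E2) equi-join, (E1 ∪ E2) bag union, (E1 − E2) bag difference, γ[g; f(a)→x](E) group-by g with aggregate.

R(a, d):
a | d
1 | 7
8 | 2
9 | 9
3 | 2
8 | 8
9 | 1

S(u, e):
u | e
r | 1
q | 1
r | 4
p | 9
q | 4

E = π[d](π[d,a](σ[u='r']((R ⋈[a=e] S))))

σ filters on u, owned by the right side.
E' = π[d](π[d,a]((R ⋈[a=e] σ[u='r'](S))))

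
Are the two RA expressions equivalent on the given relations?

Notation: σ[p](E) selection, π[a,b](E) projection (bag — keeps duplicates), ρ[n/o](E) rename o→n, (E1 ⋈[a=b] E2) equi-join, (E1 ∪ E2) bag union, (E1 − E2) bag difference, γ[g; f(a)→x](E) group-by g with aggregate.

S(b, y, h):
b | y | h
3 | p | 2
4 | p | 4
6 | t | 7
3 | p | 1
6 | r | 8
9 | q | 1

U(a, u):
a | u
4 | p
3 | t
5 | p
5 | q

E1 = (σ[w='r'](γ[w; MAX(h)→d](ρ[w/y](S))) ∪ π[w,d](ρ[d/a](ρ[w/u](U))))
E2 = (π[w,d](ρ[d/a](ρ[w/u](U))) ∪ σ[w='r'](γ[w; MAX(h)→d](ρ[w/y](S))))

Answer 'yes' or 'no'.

E1 per-node cardinality:
  S → 6
  ρ[w/y](S) → 6
  γ[w; MAX(h)→d](ρ[w/y](S)) → 4
  σ[w='r'](γ[w; MAX(h)→d](ρ[w/y](S))) → 1
  U → 4
  ρ[w/u](U) → 4
  ρ[d/a](ρ[w/u](U)) → 4
  π[w,d](ρ[d/a](ρ[w/u](U))) → 4
  (σ[w='r'](γ[w; MAX(h)→d](ρ[w/y](S))) ∪ π[w,d](ρ[d/a](ρ[w/u](U)))) → 5
E2 per-node cardinality:
  U → 4
  ρ[w/u](U) → 4
  ρ[d/a](ρ[w/u](U)) → 4
  π[w,d](ρ[d/a](ρ[w/u](U))) → 4
  S → 6
  ρ[w/y](S) → 6
  γ[w; MAX(h)→d](ρ[w/y](S)) → 4
  σ[w='r'](γ[w; MAX(h)→d](ρ[w/y](S))) → 1
  (π[w,d](ρ[d/a](ρ[w/u](U))) ∪ σ[w='r'](γ[w; MAX(h)→d](ρ[w/y](S)))) → 5

E1 and E2 produce the same multiset:
w | d
p | 4
p | 5
q | 5
r | 8
t | 3

yes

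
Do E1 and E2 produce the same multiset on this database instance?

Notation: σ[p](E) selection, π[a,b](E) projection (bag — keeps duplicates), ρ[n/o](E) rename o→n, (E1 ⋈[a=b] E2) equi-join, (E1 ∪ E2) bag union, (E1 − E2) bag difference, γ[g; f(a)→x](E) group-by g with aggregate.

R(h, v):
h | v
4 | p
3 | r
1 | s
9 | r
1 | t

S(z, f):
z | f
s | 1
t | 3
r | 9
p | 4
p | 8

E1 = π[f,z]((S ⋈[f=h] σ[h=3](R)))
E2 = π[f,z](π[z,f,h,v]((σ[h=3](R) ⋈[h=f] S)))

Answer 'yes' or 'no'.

E1 subexpression sizes:
  S → 5
  R → 5
  σ[h=3](R) → 1
  (S ⋈[f=h] σ[h=3](R)) → 1
  π[f,z]((S ⋈[f=h] σ[h=3](R))) → 1
E2 subexpression sizes:
  R → 5
  σ[h=3](R) → 1
  S → 5
  (σ[h=3](R) ⋈[h=f] S) → 1
  π[z,f,h,v]((σ[h=3](R) ⋈[h=f] S)) → 1
  π[f,z](π[z,f,h,v]((σ[h=3](R) ⋈[h=f] S))) → 1

E1 and E2 produce the same multiset:
f | z
3 | t

yes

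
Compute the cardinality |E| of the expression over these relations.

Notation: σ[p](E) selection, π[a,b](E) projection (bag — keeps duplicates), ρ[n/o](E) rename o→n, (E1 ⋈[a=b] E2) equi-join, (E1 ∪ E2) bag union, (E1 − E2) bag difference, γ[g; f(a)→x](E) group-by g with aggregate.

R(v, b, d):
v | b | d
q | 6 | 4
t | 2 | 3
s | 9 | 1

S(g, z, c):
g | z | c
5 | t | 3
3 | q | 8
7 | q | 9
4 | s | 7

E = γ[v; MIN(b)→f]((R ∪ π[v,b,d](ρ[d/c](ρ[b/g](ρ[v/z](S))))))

Stepwise |·|:
  R → 3
  S → 4
  ρ[v/z](S) → 4
  ρ[b/g](ρ[v/z](S)) → 4
  ρ[d/c](ρ[b/g](ρ[v/z](S))) → 4
  π[v,b,d](ρ[d/c](ρ[b/g](ρ[v/z](S)))) → 4
  (R ∪ π[v,b,d](ρ[d/c](ρ[b/g](ρ[v/z](S))))) → 7
  γ[v; MIN(b)→f]((R ∪ π[v,b,d](ρ[d/c](ρ[b/g](ρ[v/z](S)))))) → 3

|E| = 3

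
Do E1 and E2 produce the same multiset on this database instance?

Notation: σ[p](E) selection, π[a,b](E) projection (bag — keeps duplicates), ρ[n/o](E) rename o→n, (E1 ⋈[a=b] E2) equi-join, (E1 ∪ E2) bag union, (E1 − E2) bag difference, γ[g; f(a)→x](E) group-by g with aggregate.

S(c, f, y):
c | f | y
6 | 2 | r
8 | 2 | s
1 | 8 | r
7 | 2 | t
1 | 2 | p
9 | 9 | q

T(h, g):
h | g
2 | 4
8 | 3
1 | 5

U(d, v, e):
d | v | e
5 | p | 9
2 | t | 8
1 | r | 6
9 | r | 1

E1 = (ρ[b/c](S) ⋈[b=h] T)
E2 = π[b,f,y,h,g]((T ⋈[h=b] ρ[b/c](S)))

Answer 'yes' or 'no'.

E1 subexpression sizes:
  S → 6
  ρ[b/c](S) → 6
  T → 3
  (ρ[b/c](S) ⋈[b=h] T) → 3
E2 subexpression sizes:
  T → 3
  S → 6
  ρ[b/c](S) → 6
  (T ⋈[h=b] ρ[b/c](S)) → 3
  π[b,f,y,h,g]((T ⋈[h=b] ρ[b/c](S))) → 3

E1 and E2 produce the same multiset:
b | f | y | h | g
1 | 2 | p | 1 | 5
1 | 8 | r | 1 | 5
8 | 2 | s | 8 | 3

yes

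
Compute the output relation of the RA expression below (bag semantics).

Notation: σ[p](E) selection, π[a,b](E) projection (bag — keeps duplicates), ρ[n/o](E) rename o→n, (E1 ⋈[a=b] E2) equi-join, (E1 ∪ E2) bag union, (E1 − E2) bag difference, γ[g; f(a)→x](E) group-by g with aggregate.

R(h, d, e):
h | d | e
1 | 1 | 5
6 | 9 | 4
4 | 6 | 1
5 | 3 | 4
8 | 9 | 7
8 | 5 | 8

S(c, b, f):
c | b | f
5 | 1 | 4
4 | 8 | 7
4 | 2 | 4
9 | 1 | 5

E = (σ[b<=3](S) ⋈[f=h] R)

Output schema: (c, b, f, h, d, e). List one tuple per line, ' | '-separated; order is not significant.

Row counts bottom-up:
  S → 4
  σ[b<=3](S) → 3
  R → 6
  (σ[b<=3](S) ⋈[f=h] R) → 3

== RESULT ==
c | b | f | h | d | e
4 | 2 | 4 | 4 | 6 | 1
5 | 1 | 4 | 4 | 6 | 1
9 | 1 | 5 | 5 | 3 | 4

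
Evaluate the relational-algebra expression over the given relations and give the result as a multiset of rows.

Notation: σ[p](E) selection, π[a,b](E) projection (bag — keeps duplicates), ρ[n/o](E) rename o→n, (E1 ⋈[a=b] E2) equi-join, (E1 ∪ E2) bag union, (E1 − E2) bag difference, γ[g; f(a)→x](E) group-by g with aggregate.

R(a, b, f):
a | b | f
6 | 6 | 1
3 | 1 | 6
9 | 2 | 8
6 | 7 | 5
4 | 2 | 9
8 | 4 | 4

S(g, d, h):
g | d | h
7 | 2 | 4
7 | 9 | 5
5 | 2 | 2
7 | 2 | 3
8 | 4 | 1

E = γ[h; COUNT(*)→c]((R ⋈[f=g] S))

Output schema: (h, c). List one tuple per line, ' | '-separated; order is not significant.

Row counts bottom-up:
  R → 6
  S → 5
  (R ⋈[f=g] S) → 2
  γ[h; COUNT(*)→c]((R ⋈[f=g] S)) → 2

== RESULT ==
h | c
1 | 1
2 | 1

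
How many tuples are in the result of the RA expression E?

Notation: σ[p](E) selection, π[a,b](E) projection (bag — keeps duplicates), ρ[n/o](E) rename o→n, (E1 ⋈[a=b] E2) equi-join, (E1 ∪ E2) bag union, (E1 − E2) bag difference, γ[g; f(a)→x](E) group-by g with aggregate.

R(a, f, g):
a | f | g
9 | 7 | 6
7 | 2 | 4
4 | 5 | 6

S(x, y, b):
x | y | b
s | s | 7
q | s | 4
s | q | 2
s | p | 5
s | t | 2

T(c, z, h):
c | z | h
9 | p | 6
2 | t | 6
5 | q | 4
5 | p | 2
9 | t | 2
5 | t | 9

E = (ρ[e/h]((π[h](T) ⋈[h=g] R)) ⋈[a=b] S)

Per-node cardinality:
  T → 6
  π[h](T) → 6
  R → 3
  (π[h](T) ⋈[h=g] R) → 5
  ρ[e/h]((π[h](T) ⋈[h=g] R)) → 5
  S → 5
  (ρ[e/h]((π[h](T) ⋈[h=g] R)) ⋈[a=b] S) → 3

|E| = 3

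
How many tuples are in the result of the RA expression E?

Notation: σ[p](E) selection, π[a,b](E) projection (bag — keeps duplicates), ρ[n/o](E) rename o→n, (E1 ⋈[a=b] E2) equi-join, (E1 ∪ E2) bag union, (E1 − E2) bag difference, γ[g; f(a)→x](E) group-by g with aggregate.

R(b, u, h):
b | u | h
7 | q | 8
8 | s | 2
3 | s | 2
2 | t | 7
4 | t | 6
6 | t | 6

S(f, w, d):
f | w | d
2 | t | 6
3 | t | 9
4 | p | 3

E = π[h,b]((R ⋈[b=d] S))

Stepwise |·|:
  R → 6
  S → 3
  (R ⋈[b=d] S) → 2
  π[h,b]((R ⋈[b=d] S)) → 2

|E| = 2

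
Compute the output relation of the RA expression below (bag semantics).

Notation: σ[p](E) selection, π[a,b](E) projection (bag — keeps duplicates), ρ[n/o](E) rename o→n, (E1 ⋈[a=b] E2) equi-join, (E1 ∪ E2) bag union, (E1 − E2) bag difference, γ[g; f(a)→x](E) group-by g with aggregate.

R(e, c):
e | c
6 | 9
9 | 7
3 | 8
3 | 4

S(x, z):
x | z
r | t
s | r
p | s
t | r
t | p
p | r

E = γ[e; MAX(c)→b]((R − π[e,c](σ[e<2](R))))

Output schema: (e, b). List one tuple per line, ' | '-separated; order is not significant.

Row counts bottom-up:
  R → 4
  R → 4
  σ[e<2](R) → 0
  π[e,c](σ[e<2](R)) → 0
  (R − π[e,c](σ[e<2](R))) → 4
  γ[e; MAX(c)→b]((R − π[e,c](σ[e<2](R)))) → 3

== RESULT ==
e | b
3 | 8
6 | 9
9 | 7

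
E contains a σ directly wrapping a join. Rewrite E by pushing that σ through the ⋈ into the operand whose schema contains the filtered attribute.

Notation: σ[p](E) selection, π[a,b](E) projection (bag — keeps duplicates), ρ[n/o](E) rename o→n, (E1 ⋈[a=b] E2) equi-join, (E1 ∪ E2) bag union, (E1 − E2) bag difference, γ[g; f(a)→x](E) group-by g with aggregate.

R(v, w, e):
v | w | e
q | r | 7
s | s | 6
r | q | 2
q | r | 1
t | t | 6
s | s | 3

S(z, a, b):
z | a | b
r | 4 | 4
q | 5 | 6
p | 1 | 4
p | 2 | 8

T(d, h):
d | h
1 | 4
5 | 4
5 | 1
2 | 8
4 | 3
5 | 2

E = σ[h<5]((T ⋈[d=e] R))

σ filters on h, owned by the left side.
E' = (σ[h<5](T) ⋈[d=e] R)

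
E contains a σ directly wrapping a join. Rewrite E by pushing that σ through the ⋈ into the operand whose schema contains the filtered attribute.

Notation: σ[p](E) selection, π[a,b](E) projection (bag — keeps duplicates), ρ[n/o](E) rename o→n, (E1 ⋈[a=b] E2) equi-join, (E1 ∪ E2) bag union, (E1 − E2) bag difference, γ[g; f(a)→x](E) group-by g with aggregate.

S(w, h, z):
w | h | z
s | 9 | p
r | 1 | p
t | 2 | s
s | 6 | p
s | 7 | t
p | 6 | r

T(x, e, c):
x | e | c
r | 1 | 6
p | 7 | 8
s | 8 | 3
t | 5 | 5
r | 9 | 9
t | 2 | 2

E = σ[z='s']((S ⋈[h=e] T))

σ filters on z, owned by the left side.
E' = (σ[z='s'](S) ⋈[h=e] T)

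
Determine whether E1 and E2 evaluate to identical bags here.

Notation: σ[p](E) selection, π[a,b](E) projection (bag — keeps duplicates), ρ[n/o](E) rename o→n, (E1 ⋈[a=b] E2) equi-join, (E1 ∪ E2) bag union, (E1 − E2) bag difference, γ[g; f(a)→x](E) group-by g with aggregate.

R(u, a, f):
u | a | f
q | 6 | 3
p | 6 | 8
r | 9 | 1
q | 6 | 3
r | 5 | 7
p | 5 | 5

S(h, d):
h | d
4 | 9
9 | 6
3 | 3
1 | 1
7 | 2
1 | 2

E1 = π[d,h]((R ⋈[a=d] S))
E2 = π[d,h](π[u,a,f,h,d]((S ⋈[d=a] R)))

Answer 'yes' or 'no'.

E1 row counts bottom-up:
  R → 6
  S → 6
  (R ⋈[a=d] S) → 4
  π[d,h]((R ⋈[a=d] S)) → 4
E2 row counts bottom-up:
  S → 6
  R → 6
  (S ⋈[d=a] R) → 4
  π[u,a,f,h,d]((S ⋈[d=a] R)) → 4
  π[d,h](π[u,a,f,h,d]((S ⋈[d=a] R))) → 4

E1 and E2 produce the same multiset:
d | h
6 | 9
6 | 9
6 | 9
9 | 4

yes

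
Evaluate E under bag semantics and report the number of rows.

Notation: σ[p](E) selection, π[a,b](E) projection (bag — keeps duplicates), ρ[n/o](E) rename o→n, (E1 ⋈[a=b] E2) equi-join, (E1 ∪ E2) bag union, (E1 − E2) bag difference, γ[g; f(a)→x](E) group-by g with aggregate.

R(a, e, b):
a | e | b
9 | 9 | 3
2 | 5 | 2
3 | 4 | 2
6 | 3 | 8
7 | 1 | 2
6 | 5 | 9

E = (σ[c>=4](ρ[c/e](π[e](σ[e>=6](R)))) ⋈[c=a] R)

Stepwise |·|:
  R → 6
  σ[e>=6](R) → 1
  π[e](σ[e>=6](R)) → 1
  ρ[c/e](π[e](σ[e>=6](R))) → 1
  σ[c>=4](ρ[c/e](π[e](σ[e>=6](R)))) → 1
  R → 6
  (σ[c>=4](ρ[c/e](π[e](σ[e>=6](R)))) ⋈[c=a] R) → 1

|E| = 1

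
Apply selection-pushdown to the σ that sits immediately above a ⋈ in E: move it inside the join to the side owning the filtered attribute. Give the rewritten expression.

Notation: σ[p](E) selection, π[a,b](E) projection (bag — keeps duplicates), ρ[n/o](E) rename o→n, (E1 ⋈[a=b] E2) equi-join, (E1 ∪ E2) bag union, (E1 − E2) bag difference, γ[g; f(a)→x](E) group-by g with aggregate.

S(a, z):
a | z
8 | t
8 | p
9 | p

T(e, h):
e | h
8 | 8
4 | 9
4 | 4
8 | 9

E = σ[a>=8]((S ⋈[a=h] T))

σ filters on a, owned by the left side.
E' = (σ[a>=8](S) ⋈[a=h] T)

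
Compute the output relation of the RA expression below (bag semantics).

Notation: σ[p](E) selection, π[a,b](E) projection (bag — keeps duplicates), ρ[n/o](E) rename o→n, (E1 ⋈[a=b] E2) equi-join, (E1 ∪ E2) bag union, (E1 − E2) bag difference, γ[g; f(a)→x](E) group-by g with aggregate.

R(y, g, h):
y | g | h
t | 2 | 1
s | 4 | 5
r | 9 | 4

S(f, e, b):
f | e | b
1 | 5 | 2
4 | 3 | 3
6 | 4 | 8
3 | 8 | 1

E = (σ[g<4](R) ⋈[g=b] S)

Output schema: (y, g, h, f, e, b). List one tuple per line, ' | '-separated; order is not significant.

Subexpression sizes:
  R → 3
  σ[g<4](R) → 1
  S → 4
  (σ[g<4](R) ⋈[g=b] S) → 1

== RESULT ==
y | g | h | f | e | b
t | 2 | 1 | 1 | 5 | 2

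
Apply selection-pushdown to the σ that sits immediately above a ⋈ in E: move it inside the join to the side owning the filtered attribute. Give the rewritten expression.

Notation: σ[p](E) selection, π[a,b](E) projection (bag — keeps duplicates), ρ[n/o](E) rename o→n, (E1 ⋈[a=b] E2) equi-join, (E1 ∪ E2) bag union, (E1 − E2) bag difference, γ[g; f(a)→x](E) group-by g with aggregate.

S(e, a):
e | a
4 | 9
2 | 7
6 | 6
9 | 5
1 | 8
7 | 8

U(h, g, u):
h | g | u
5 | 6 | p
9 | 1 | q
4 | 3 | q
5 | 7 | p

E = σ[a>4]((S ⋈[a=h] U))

σ filters on a, owned by the left side.
E' = (σ[a>4](S) ⋈[a=h] U)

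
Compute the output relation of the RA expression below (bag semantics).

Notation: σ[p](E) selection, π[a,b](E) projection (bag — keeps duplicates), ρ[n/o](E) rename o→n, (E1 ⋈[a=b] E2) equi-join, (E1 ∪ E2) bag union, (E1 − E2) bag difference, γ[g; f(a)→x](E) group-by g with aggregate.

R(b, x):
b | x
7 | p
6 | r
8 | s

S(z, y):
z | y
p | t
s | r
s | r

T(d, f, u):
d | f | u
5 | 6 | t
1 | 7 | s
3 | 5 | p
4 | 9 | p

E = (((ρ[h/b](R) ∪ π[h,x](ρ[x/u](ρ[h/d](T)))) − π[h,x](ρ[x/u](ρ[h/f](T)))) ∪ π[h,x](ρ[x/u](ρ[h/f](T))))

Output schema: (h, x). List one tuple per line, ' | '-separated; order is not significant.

Subexpression sizes:
  R → 3
  ρ[h/b](R) → 3
  T → 4
  ρ[h/d](T) → 4
  ρ[x/u](ρ[h/d](T)) → 4
  π[h,x](ρ[x/u](ρ[h/d](T))) → 4
  (ρ[h/b](R) ∪ π[h,x](ρ[x/u](ρ[h/d](T)))) → 7
  T → 4
  ρ[h/f](T) → 4
  ρ[x/u](ρ[h/f](T)) → 4
  π[h,x](ρ[x/u](ρ[h/f](T))) → 4
  ((ρ[h/b](R) ∪ π[h,x](ρ[x/u](ρ[h/d](T)))) − π[h,x](ρ[x/u](ρ[h/f](T)))) → 7
  T → 4
  ρ[h/f](T) → 4
  ρ[x/u](ρ[h/f](T)) → 4
  π[h,x](ρ[x/u](ρ[h/f](T))) → 4
  (((ρ[h/b](R) ∪ π[h,x](ρ[x/u](ρ[h/d](T)))) − π[h,x](ρ[x/u](ρ[h/f](T)))) ∪ π[h,x](ρ[x/u](ρ[h/f](T)))) → 11

== RESULT ==
h | x
1 | s
3 | p
4 | p
5 | p
5 | t
6 | r
6 | t
7 | p
7 | s
8 | s
9 | p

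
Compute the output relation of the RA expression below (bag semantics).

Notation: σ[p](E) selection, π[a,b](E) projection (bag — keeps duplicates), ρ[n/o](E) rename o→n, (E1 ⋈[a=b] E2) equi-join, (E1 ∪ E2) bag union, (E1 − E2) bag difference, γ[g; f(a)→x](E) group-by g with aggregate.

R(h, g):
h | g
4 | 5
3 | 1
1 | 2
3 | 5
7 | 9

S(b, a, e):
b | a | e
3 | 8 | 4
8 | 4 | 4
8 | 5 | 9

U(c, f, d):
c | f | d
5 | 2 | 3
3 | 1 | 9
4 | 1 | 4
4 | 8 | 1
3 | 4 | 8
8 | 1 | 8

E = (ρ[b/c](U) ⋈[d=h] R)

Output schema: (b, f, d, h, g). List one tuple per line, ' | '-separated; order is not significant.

Row counts bottom-up:
  U → 6
  ρ[b/c](U) → 6
  R → 5
  (ρ[b/c](U) ⋈[d=h] R) → 4

== RESULT ==
b | f | d | h | g
4 | 1 | 4 | 4 | 5
4 | 8 | 1 | 1 | 2
5 | 2 | 3 | 3 | 1
5 | 2 | 3 | 3 | 5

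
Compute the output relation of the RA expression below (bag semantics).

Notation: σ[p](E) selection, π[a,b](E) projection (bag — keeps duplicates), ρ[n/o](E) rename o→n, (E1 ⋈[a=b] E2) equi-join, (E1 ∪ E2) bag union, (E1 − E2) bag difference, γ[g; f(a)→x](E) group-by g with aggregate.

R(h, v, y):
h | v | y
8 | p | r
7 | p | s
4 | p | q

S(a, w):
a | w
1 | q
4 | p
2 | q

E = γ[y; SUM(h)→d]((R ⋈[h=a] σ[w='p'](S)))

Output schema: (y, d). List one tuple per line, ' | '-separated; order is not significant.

Per-node cardinality:
  R → 3
  S → 3
  σ[w='p'](S) → 1
  (R ⋈[h=a] σ[w='p'](S)) → 1
  γ[y; SUM(h)→d]((R ⋈[h=a] σ[w='p'](S))) → 1

== RESULT ==
y | d
q | 4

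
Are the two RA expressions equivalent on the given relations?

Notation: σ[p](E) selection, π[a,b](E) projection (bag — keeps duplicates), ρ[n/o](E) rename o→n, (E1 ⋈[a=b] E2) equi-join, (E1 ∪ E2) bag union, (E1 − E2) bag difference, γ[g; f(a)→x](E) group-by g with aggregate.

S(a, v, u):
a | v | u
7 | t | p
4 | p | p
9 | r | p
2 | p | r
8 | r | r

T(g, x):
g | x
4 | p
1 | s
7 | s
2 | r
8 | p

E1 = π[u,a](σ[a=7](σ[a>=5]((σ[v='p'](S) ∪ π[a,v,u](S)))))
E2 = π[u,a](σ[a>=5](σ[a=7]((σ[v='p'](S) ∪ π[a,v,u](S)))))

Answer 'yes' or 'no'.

E1 stepwise |·|:
  S → 5
  σ[v='p'](S) → 2
  S → 5
  π[a,v,u](S) → 5
  (σ[v='p'](S) ∪ π[a,v,u](S)) → 7
  σ[a>=5]((σ[v='p'](S) ∪ π[a,v,u](S))) → 3
  σ[a=7](σ[a>=5]((σ[v='p'](S) ∪ π[a,v,u](S)))) → 1
  π[u,a](σ[a=7](σ[a>=5]((σ[v='p'](S) ∪ π[a,v,u](S))))) → 1
E2 stepwise |·|:
  S → 5
  σ[v='p'](S) → 2
  S → 5
  π[a,v,u](S) → 5
  (σ[v='p'](S) ∪ π[a,v,u](S)) → 7
  σ[a=7]((σ[v='p'](S) ∪ π[a,v,u](S))) → 1
  σ[a>=5](σ[a=7]((σ[v='p'](S) ∪ π[a,v,u](S)))) → 1
  π[u,a](σ[a>=5](σ[a=7]((σ[v='p'](S) ∪ π[a,v,u](S))))) → 1

E1 and E2 produce the same multiset:
u | a
p | 7

yes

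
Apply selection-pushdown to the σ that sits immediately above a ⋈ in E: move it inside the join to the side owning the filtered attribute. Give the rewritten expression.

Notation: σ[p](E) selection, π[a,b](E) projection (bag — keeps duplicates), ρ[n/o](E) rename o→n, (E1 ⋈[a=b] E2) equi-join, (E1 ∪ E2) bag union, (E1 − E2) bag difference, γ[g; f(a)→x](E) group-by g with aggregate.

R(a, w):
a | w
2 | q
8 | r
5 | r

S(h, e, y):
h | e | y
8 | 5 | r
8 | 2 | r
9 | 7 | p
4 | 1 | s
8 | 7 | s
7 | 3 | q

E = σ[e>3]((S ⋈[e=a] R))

σ filters on e, owned by the left side.
E' = (σ[e>3](S) ⋈[e=a] R)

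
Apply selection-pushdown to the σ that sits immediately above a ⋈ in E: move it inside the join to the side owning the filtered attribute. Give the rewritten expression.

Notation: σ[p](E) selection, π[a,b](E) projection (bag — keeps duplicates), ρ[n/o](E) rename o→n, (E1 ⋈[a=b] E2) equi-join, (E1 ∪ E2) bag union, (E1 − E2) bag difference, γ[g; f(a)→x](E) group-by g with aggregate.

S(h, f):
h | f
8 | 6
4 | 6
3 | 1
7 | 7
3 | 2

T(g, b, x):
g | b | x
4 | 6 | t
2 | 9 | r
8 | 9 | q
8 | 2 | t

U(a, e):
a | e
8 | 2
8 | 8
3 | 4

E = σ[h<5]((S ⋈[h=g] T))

σ filters on h, owned by the left side.
E' = (σ[h<5](S) ⋈[h=g] T)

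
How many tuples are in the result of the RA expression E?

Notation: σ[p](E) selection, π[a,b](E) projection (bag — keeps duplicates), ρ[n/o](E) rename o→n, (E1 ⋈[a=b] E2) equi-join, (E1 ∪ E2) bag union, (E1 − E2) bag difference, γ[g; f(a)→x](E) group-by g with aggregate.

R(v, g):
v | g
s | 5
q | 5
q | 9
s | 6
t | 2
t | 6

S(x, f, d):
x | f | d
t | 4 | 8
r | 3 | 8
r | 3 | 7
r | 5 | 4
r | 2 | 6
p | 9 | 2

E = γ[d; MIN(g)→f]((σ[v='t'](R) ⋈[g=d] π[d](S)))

Stepwise |·|:
  R → 6
  σ[v='t'](R) → 2
  S → 6
  π[d](S) → 6
  (σ[v='t'](R) ⋈[g=d] π[d](S)) → 2
  γ[d; MIN(g)→f]((σ[v='t'](R) ⋈[g=d] π[d](S))) → 2

|E| = 2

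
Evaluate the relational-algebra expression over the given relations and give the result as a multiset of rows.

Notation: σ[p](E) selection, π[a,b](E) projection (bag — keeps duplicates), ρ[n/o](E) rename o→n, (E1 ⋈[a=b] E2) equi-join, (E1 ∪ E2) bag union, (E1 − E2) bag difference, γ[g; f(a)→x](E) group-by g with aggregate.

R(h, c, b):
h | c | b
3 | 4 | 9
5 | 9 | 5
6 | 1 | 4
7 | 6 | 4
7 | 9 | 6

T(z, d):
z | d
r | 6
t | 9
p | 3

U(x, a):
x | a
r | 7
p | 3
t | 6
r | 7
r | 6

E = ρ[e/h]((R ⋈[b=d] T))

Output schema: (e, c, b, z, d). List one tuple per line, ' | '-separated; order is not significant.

Stepwise |·|:
  R → 5
  T → 3
  (R ⋈[b=d] T) → 2
  ρ[e/h]((R ⋈[b=d] T)) → 2

== RESULT ==
e | c | b | z | d
3 | 4 | 9 | t | 9
7 | 9 | 6 | r | 6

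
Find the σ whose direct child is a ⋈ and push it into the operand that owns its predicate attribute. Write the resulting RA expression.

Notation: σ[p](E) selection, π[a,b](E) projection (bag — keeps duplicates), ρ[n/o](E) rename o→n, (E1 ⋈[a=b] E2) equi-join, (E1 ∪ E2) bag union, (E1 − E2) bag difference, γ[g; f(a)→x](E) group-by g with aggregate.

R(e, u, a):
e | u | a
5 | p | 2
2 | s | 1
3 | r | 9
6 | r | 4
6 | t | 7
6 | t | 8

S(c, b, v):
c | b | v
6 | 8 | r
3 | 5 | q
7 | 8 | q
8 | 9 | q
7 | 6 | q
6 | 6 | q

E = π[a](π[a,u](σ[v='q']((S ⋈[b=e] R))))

σ filters on v, owned by the left side.
E' = π[a](π[a,u]((σ[v='q'](S) ⋈[b=e] R)))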